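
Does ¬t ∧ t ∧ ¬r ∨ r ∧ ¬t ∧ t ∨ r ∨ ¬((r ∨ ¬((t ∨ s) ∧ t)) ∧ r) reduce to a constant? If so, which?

yes, True

¬t ∧ t ∧ ¬r ∨ r ∧ ¬t ∧ t ∨ r ∨ ¬((r ∨ ¬((t ∨ s) ∧ t)) ∧ r)
= ¬t ∧ t ∨ r ∨ ¬((r ∨ ¬((t ∨ s) ∧ t)) ∧ r)   (distribution)
= ¬t ∧ t ∨ r ∨ ¬((r ∨ ¬t) ∧ r)   (absorption)
= ¬t ∧ t ∨ r ∨ ¬r   (absorption)
= r ∨ ¬r   (complement / identity)
= True   (complement)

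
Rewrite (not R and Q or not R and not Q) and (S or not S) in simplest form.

(not R and Q or not R and not Q) and (S or not S)
= not R and (S or not S)   [distribution]
= not R   [complement / identity]

not R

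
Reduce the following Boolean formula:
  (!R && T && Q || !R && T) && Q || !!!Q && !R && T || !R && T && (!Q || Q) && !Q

(!R && T && Q || !R && T) && Q || !!!Q && !R && T || !R && T && (!Q || Q) && !Q
= (!R && T && Q || !R && T) && Q || !Q && !R && T || !R && T && (!Q || Q) && !Q   (double negation)
= !R && T && Q || !Q && !R && T || !R && T && (!Q || Q) && !Q   (absorption)
= !R && T || !R && T && (!Q || Q) && !Q   (distribution)
= !R && T || !R && T && !Q   (complement / identity)
= !R && T   (absorption)

!R && T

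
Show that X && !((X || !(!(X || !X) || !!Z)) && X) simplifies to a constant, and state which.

X && !((X || !(!(X || !X) || !!Z)) && X)
= X && !((X || (X || !X) && !Z) && X)   [De Morgan]
= X && !((X || !Z) && X)   [complement / identity]
= X && !X   [absorption]
= false   [complement]

false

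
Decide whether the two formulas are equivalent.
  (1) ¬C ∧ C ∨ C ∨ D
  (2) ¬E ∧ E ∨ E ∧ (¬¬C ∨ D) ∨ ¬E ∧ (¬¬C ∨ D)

Yes

E1: ¬C ∧ C ∨ C ∨ D
    = C ∨ D   — complement / identity
E2: ¬E ∧ E ∨ E ∧ (¬¬C ∨ D) ∨ ¬E ∧ (¬¬C ∨ D)
    = E ∧ (¬¬C ∨ D) ∨ ¬E ∧ (¬¬C ∨ D)   — complement / identity
    = ¬¬C ∨ D   — distribution
    = C ∨ D   — double negation
Both reduce to C ∨ D, so they are equivalent.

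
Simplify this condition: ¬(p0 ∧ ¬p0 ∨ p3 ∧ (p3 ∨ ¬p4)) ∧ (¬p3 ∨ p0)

¬p3

¬(p0 ∧ ¬p0 ∨ p3 ∧ (p3 ∨ ¬p4)) ∧ (¬p3 ∨ p0)
= ¬(p3 ∧ (p3 ∨ ¬p4)) ∧ (¬p3 ∨ p0)   — complement / identity
= ¬p3 ∧ (¬p3 ∨ p0)   — absorption
= ¬p3   — absorption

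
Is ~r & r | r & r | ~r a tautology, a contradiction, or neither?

tautology

~r & r | r & r | ~r
= r | ~r
= 1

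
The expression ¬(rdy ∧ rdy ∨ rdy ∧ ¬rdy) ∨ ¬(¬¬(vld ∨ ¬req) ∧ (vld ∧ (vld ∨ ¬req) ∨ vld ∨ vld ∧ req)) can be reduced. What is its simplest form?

¬(rdy ∧ rdy ∨ rdy ∧ ¬rdy) ∨ ¬(¬¬(vld ∨ ¬req) ∧ (vld ∧ (vld ∨ ¬req) ∨ vld ∨ vld ∧ req))
= ¬(rdy ∧ rdy ∨ rdy ∧ ¬rdy) ∨ ¬(¬¬(vld ∨ ¬req) ∧ (vld ∧ (vld ∨ ¬req) ∨ vld))   [absorption]
= ¬rdy ∨ ¬(¬¬(vld ∨ ¬req) ∧ (vld ∧ (vld ∨ ¬req) ∨ vld))   [distribution]
= ¬rdy ∨ ¬(¬¬(vld ∨ ¬req) ∧ (vld ∨ vld))   [absorption]
= ¬rdy ∨ ¬((vld ∨ ¬req) ∧ (vld ∨ vld))   [double negation]
= ¬rdy ∨ ¬((vld ∨ ¬req) ∧ vld)   [idempotence]
= ¬rdy ∨ ¬vld   [absorption]

¬rdy ∨ ¬vld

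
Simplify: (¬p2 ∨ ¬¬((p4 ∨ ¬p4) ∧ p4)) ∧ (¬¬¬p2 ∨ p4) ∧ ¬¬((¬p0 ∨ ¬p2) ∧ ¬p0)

(¬p2 ∨ ¬¬((p4 ∨ ¬p4) ∧ p4)) ∧ (¬¬¬p2 ∨ p4) ∧ ¬¬((¬p0 ∨ ¬p2) ∧ ¬p0)
= (¬p2 ∨ ¬¬p4) ∧ (¬¬¬p2 ∨ p4) ∧ ¬¬((¬p0 ∨ ¬p2) ∧ ¬p0)
= (¬p2 ∨ ¬¬p4) ∧ (¬¬¬p2 ∨ p4) ∧ (¬p0 ∨ ¬p2) ∧ ¬p0
= (¬p2 ∨ p4) ∧ (¬¬¬p2 ∨ p4) ∧ (¬p0 ∨ ¬p2) ∧ ¬p0
= (¬p2 ∨ p4) ∧ (¬p2 ∨ p4) ∧ (¬p0 ∨ ¬p2) ∧ ¬p0
= (¬p2 ∨ p4) ∧ (¬p2 ∨ p4) ∧ ¬p0
= (¬p2 ∨ p4) ∧ ¬p0

(¬p2 ∨ p4) ∧ ¬p0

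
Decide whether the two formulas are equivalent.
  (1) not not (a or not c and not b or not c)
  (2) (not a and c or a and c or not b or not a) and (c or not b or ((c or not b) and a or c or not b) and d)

E1: not not (a or not c and not b or not c)
    = not not (a or not c)   (absorption)
    = a or not c   (double negation)
E2: (not a and c or a and c or not b or not a) and (c or not b or ((c or not b) and a or c or not b) and d)
    = (not a and c or a and c or not b or not a) and (c or not b or (c or not b) and d)   (absorption)
    = (c or not b or not a) and (c or not b or (c or not b) and d)   (distribution)
    = (c or not b or not a) and (c or not b)   (absorption)
    = c or not b   (absorption)
These differ: at a=0, b=1, c=0, d=0, E1 = 1 but E2 = 0.

No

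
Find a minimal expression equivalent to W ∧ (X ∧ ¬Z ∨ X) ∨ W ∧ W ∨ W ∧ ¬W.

W ∧ (X ∧ ¬Z ∨ X) ∨ W ∧ W ∨ W ∧ ¬W
= W ∧ (X ∧ ¬Z ∨ X) ∨ W   [distribution]
= W ∧ X ∨ W   [absorption]
= W   [absorption]

W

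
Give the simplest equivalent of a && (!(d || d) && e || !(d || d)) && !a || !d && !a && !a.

!d && !a

a && (!(d || d) && e || !(d || d)) && !a || !d && !a && !a
= a && !(d || d) && !a || !d && !a && !a   (absorption)
= a && !d && !a || !d && !a && !a   (idempotence)
= !d && !a   (distribution)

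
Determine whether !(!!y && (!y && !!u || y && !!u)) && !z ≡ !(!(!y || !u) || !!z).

E1: !(!!y && (!y && !!u || y && !!u)) && !z
    = !(!!y && !!u) && !z   — distribution
    = (!y || !u) && !z   — De Morgan
E2: !(!(!y || !u) || !!z)
    = (!y || !u) && !z   — De Morgan
Both reduce to (!y || !u) && !z, so they are equivalent.

Yes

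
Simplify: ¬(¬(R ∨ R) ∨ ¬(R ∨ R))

¬(¬(R ∨ R) ∨ ¬(R ∨ R))
= ¬¬(R ∨ R)   (idempotence)
= R ∨ R   (double negation)
= R   (idempotence)

R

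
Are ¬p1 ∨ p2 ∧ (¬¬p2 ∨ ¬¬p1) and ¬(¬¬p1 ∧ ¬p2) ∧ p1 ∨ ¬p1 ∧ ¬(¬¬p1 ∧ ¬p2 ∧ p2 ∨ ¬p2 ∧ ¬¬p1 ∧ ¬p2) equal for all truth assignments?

Yes

E1: ¬p1 ∨ p2 ∧ (¬¬p2 ∨ ¬¬p1)
    = ¬p1 ∨ p2 ∧ (¬¬p2 ∨ p1)   — double negation
    = ¬p1 ∨ p2 ∧ (p2 ∨ p1)   — double negation
    = ¬p1 ∨ p2   — absorption
E2: ¬(¬¬p1 ∧ ¬p2) ∧ p1 ∨ ¬p1 ∧ ¬(¬¬p1 ∧ ¬p2 ∧ p2 ∨ ¬p2 ∧ ¬¬p1 ∧ ¬p2)
    = ¬(¬¬p1 ∧ ¬p2) ∧ p1 ∨ ¬p1 ∧ ¬(¬¬p1 ∧ ¬p2)   — distribution
    = ¬(¬¬p1 ∧ ¬p2) ∧ (p1 ∨ ¬p1)   — distribution
    = ¬(¬¬p1 ∧ ¬p2)   — complement / identity
    = ¬p1 ∨ p2   — De Morgan
Both reduce to ¬p1 ∨ p2, so they are equivalent.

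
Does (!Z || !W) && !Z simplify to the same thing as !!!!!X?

No

E1: (!Z || !W) && !Z
    = !Z   — absorption
E2: !!!!!X
    = !!!X   — double negation
    = !X   — double negation
These differ: at W=0, X=1, Z=0, E1 = 1 but E2 = 0.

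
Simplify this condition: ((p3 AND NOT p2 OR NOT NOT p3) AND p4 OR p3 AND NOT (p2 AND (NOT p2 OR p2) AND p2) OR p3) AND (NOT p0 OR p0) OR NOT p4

((p3 AND NOT p2 OR NOT NOT p3) AND p4 OR p3 AND NOT (p2 AND (NOT p2 OR p2) AND p2) OR p3) AND (NOT p0 OR p0) OR NOT p4
= ((p3 AND NOT p2 OR NOT NOT p3) AND p4 OR p3 AND NOT (p2 AND p2) OR p3) AND (NOT p0 OR p0) OR NOT p4
= (p3 AND NOT p2 OR NOT NOT p3) AND p4 OR p3 AND NOT (p2 AND p2) OR p3 OR NOT p4
= (p3 AND NOT p2 OR p3) AND p4 OR p3 AND NOT (p2 AND p2) OR p3 OR NOT p4
= (p3 AND NOT p2 OR p3) AND p4 OR p3 AND NOT p2 OR p3 OR NOT p4
= p3 AND NOT p2 OR p3 OR NOT p4
= p3 OR NOT p4

p3 OR NOT p4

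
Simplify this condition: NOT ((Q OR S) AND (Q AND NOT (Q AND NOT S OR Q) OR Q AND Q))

NOT ((Q OR S) AND (Q AND NOT (Q AND NOT S OR Q) OR Q AND Q))
= NOT ((Q OR S) AND (Q AND NOT Q OR Q AND Q))   [absorption]
= NOT ((Q OR S) AND Q)   [distribution]
= NOT Q   [absorption]

NOT Q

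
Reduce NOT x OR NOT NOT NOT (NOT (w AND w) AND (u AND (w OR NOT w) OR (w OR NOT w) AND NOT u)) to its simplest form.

NOT x OR w

NOT x OR NOT NOT NOT (NOT (w AND w) AND (u AND (w OR NOT w) OR (w OR NOT w) AND NOT u))
= NOT x OR NOT NOT NOT (NOT (w AND w) AND (w OR NOT w))   (distribution)
= NOT x OR NOT NOT NOT NOT (w AND w)   (complement / identity)
= NOT x OR NOT NOT NOT NOT w   (idempotence)
= NOT x OR NOT NOT w   (double negation)
= NOT x OR w   (double negation)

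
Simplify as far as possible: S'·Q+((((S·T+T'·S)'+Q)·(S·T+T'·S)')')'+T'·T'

S'·Q+((((S·T+T'·S)'+Q)·(S·T+T'·S)')')'+T'·T'
= S'·Q+(((S·T+T'·S)')')'+T'·T'   (absorption)
= S'·Q+((S')')'+T'·T'   (distribution)
= S'·Q+S'+T'·T'   (double negation)
= S'+T'·T'   (absorption)
= S'+T'   (idempotence)

S'+T'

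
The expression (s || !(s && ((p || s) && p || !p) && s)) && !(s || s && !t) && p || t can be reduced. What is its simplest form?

(s || !(s && ((p || s) && p || !p) && s)) && !(s || s && !t) && p || t
= (s || !(s && (p || !p) && s)) && !(s || s && !t) && p || t   [absorption]
= (s || !(s && (p || !p) && s)) && !s && p || t   [absorption]
= (s || !(s && s)) && !s && p || t   [complement / identity]
= (s || !s) && !s && p || t   [idempotence]
= !s && p || t   [complement / identity]

!s && p || t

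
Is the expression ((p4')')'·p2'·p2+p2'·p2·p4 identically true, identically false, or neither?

((p4')')'·p2'·p2+p2'·p2·p4
= p4'·p2'·p2+p2'·p2·p4   [double negation]
= p2'·p2   [distribution]
= 0   [complement]

identically false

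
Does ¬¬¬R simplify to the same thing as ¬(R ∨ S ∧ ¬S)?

E1: ¬¬¬R
    = ¬R   (double negation)
E2: ¬(R ∨ S ∧ ¬S)
    = ¬R   (complement / identity)
Both reduce to ¬R, so they are equivalent.

Yes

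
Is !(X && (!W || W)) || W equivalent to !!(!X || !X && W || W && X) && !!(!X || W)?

E1: !(X && (!W || W)) || W
    = !X || W   — complement / identity
E2: !!(!X || !X && W || W && X) && !!(!X || W)
    = !!(!X || W) && !!(!X || W)   — distribution
    = !!(!X || W)   — idempotence
    = !X || W   — double negation
Both reduce to !X || W, so they are equivalent.

Yes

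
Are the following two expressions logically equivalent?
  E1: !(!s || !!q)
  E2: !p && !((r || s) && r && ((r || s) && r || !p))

E1: !(!s || !!q)
    = s && !q   [De Morgan]
E2: !p && !((r || s) && r && ((r || s) && r || !p))
    = !p && !((r || s) && r)   [absorption]
    = !p && !r   [absorption]
These differ: at p=0, q=0, r=0, s=0, E1 = 0 but E2 = 1.

No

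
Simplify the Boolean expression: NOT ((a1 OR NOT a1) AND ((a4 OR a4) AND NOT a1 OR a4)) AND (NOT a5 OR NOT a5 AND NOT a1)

NOT ((a1 OR NOT a1) AND ((a4 OR a4) AND NOT a1 OR a4)) AND (NOT a5 OR NOT a5 AND NOT a1)
= NOT ((a1 OR NOT a1) AND (a4 AND NOT a1 OR a4)) AND (NOT a5 OR NOT a5 AND NOT a1)   (idempotence)
= NOT (a4 AND NOT a1 OR a4) AND (NOT a5 OR NOT a5 AND NOT a1)   (complement / identity)
= NOT (a4 AND NOT a1 OR a4) AND NOT a5   (absorption)
= NOT a4 AND NOT a5   (absorption)

NOT a4 AND NOT a5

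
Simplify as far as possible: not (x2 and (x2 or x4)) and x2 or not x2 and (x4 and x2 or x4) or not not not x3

not x2 and x4 or not x3

not (x2 and (x2 or x4)) and x2 or not x2 and (x4 and x2 or x4) or not not not x3
= not (x2 and (x2 or x4)) and x2 or not x2 and (x4 and x2 or x4) or not x3   [double negation]
= not (x2 and (x2 or x4)) and x2 or not x2 and x4 or not x3   [absorption]
= not x2 and x2 or not x2 and x4 or not x3   [absorption]
= not x2 and x4 or not x3   [complement / identity]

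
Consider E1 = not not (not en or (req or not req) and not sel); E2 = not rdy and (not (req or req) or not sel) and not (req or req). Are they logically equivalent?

No

E1: not not (not en or (req or not req) and not sel)
    = not not (not en or not sel)   (complement / identity)
    = not en or not sel   (double negation)
E2: not rdy and (not (req or req) or not sel) and not (req or req)
    = not rdy and not (req or req)   (absorption)
    = not rdy and not req   (idempotence)
These differ: at en=0, rdy=1, req=1, sel=0, E1 = 1 but E2 = 0.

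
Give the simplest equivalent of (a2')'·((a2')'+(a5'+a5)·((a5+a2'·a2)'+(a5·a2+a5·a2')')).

(a2')'·((a2')'+(a5'+a5)·((a5+a2'·a2)'+(a5·a2+a5·a2')'))
= (a2')'·((a2')'+(a5'+a5)·((a5+a2'·a2)'+a5'))   — distribution
= (a2')'·((a2')'+(a5'+a5)·(a5'+a5'))   — complement / identity
= (a2')'·((a2')'+a5'+a5·a5')   — distribution
= (a2')'·((a2')'+a5')   — complement / identity
= (a2')'   — absorption
= a2   — double negation

a2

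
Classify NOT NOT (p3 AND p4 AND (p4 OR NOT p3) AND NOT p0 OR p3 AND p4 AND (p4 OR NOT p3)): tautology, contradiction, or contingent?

NOT NOT (p3 AND p4 AND (p4 OR NOT p3) AND NOT p0 OR p3 AND p4 AND (p4 OR NOT p3))
= NOT NOT (p3 AND p4 AND (p4 OR NOT p3))   (absorption)
= NOT NOT (p3 AND p4)   (absorption)
= p3 AND p4   (double negation)
This depends on p3, p4, so it is not a constant.

contingent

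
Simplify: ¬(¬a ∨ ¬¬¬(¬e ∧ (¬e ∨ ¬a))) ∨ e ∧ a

¬(¬a ∨ ¬¬¬(¬e ∧ (¬e ∨ ¬a))) ∨ e ∧ a
= ¬(¬a ∨ ¬¬¬¬e) ∨ e ∧ a   (absorption)
= ¬(¬a ∨ ¬¬e) ∨ e ∧ a   (double negation)
= a ∧ ¬e ∨ e ∧ a   (De Morgan)
= a   (distribution)

a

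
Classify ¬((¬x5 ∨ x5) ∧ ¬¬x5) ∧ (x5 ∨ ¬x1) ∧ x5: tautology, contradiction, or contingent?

contradiction

¬((¬x5 ∨ x5) ∧ ¬¬x5) ∧ (x5 ∨ ¬x1) ∧ x5
= ¬¬¬x5 ∧ (x5 ∨ ¬x1) ∧ x5   [complement / identity]
= ¬¬¬x5 ∧ x5   [absorption]
= ¬x5 ∧ x5   [double negation]
= False   [complement]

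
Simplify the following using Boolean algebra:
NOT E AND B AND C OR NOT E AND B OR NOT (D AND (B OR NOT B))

NOT E AND B AND C OR NOT E AND B OR NOT (D AND (B OR NOT B))
= NOT E AND B AND C OR NOT E AND B OR NOT D   [complement / identity]
= NOT E AND B OR NOT D   [absorption]

NOT E AND B OR NOT D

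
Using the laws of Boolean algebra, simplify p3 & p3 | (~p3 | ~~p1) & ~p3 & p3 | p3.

p3 & p3 | (~p3 | ~~p1) & ~p3 & p3 | p3
= p3 & p3 | (~p3 | p1) & ~p3 & p3 | p3
= p3 & p3 | ~p3 & p3 | p3
= p3 | p3
= p3

p3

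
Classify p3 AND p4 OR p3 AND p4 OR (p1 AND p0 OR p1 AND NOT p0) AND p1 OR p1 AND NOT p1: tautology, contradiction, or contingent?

contingent

p3 AND p4 OR p3 AND p4 OR (p1 AND p0 OR p1 AND NOT p0) AND p1 OR p1 AND NOT p1
= p3 AND p4 OR p3 AND p4 OR p1 AND p1 OR p1 AND NOT p1   — distribution
= p3 AND p4 OR p1 AND p1 OR p1 AND NOT p1   — idempotence
= p3 AND p4 OR p1   — distribution
This depends on p1, p3, p4, so it is not a constant.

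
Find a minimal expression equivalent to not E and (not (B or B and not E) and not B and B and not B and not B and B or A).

not E and A

not E and (not (B or B and not E) and not B and B and not B and not B and B or A)
= not E and (not B and not B and B and not B and not B and B or A)   (absorption)
= not E and (not B and not B and B or A)   (idempotence)
= not E and (not B and B or A)   (idempotence)
= not E and A   (complement / identity)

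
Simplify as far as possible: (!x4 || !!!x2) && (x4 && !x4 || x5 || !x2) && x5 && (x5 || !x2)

(!x4 || !!!x2) && (x4 && !x4 || x5 || !x2) && x5 && (x5 || !x2)
= (!x4 || !x2) && (x4 && !x4 || x5 || !x2) && x5 && (x5 || !x2)
= (!x4 || !x2) && (x4 && !x4 || x5 || !x2) && x5
= (!x4 || !x2) && (x5 || !x2) && x5
= (!x4 || !x2) && x5

(!x4 || !x2) && x5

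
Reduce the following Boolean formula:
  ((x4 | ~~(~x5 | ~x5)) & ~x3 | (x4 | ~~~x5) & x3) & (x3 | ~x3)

((x4 | ~~(~x5 | ~x5)) & ~x3 | (x4 | ~~~x5) & x3) & (x3 | ~x3)
= ((x4 | ~~~x5) & ~x3 | (x4 | ~~~x5) & x3) & (x3 | ~x3)   — idempotence
= (x4 | ~~~x5) & (x3 | ~x3)   — distribution
= x4 | ~~~x5   — complement / identity
= x4 | ~x5   — double negation

x4 | ~x5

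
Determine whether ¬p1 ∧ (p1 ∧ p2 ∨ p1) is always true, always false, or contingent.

¬p1 ∧ (p1 ∧ p2 ∨ p1)
= ¬p1 ∧ p1
= False

always false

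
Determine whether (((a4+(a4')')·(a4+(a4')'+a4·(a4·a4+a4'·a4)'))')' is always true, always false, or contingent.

contingent

(((a4+(a4')')·(a4+(a4')'+a4·(a4·a4+a4'·a4)'))')'
= (((a4+(a4')')·(a4+(a4')'+a4·a4'))')'   [distribution]
= (((a4+(a4')')·(a4+(a4')'))')'   [complement / identity]
= (a4+(a4')')·(a4+(a4')')   [double negation]
= a4+(a4')'   [idempotence]
= a4+a4   [double negation]
= a4   [idempotence]
This depends on a4, so it is not a constant.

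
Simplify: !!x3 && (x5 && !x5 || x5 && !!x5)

x3 && x5

!!x3 && (x5 && !x5 || x5 && !!x5)
= !!x3 && (x5 && !x5 || x5 && x5)   — double negation
= x3 && (x5 && !x5 || x5 && x5)   — double negation
= x3 && x5   — distribution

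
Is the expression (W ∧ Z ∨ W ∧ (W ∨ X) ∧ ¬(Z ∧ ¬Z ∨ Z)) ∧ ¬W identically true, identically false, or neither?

identically false

(W ∧ Z ∨ W ∧ (W ∨ X) ∧ ¬(Z ∧ ¬Z ∨ Z)) ∧ ¬W
= (W ∧ Z ∨ W ∧ (W ∨ X) ∧ ¬Z) ∧ ¬W   (complement / identity)
= (W ∧ Z ∨ W ∧ ¬Z) ∧ ¬W   (absorption)
= W ∧ ¬W   (distribution)
= False   (complement)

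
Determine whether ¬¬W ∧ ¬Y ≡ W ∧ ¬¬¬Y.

Yes

E1: ¬¬W ∧ ¬Y
    = W ∧ ¬Y
E2: W ∧ ¬¬¬Y
    = W ∧ ¬Y
Both reduce to W ∧ ¬Y, so they are equivalent.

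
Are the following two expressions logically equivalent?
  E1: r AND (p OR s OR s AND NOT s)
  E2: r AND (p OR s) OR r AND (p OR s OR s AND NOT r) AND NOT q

E1: r AND (p OR s OR s AND NOT s)
    = r AND (p OR s)
E2: r AND (p OR s) OR r AND (p OR s OR s AND NOT r) AND NOT q
    = r AND (p OR s) OR r AND (p OR s) AND NOT q
    = r AND (p OR s)
Both reduce to r AND (p OR s), so they are equivalent.

Yes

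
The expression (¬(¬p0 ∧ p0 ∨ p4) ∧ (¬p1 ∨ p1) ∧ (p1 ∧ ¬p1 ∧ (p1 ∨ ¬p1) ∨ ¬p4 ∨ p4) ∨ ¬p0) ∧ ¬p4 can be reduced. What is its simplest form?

(¬(¬p0 ∧ p0 ∨ p4) ∧ (¬p1 ∨ p1) ∧ (p1 ∧ ¬p1 ∧ (p1 ∨ ¬p1) ∨ ¬p4 ∨ p4) ∨ ¬p0) ∧ ¬p4
= (¬(¬p0 ∧ p0 ∨ p4) ∧ (¬p1 ∨ p1) ∧ (p1 ∧ ¬p1 ∨ ¬p4 ∨ p4) ∨ ¬p0) ∧ ¬p4   — complement / identity
= (¬(¬p0 ∧ p0 ∨ p4) ∧ (¬p1 ∨ p1) ∧ (¬p4 ∨ p4) ∨ ¬p0) ∧ ¬p4   — complement / identity
= (¬(¬p0 ∧ p0 ∨ p4) ∧ (¬p1 ∨ p1) ∨ ¬p0) ∧ ¬p4   — complement / identity
= (¬(¬p0 ∧ p0 ∨ p4) ∨ ¬p0) ∧ ¬p4   — complement / identity
= (¬p4 ∨ ¬p0) ∧ ¬p4   — complement / identity
= ¬p4   — absorption

¬p4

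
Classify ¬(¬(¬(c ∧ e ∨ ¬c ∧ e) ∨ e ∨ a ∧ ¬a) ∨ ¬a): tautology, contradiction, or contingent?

¬(¬(¬(c ∧ e ∨ ¬c ∧ e) ∨ e ∨ a ∧ ¬a) ∨ ¬a)
= ¬(¬(¬e ∨ e ∨ a ∧ ¬a) ∨ ¬a)   — distribution
= (¬e ∨ e ∨ a ∧ ¬a) ∧ a   — De Morgan
= (¬e ∨ e) ∧ a   — complement / identity
= a   — complement / identity
This depends on a, so it is not a constant.

contingent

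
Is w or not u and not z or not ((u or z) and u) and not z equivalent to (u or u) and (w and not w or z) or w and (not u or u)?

No

E1: w or not u and not z or not ((u or z) and u) and not z
    = w or not u and not z or not u and not z
    = w or not u and not z
E2: (u or u) and (w and not w or z) or w and (not u or u)
    = (u or u) and z or w and (not u or u)
    = (u or u) and z or w
    = u and z or w
These differ: at u=0, w=0, z=0, E1 = 1 but E2 = 0.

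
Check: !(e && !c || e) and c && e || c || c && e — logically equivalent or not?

E1: !(e && !c || e)
    = !e
E2: c && e || c || c && e
    = c || c && e
    = c
These differ: at c=0, e=0, E1 = 1 but E2 = 0.

No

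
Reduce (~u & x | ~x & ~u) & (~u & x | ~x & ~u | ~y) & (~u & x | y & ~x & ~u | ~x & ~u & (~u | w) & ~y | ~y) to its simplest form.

(~u & x | ~x & ~u) & (~u & x | ~x & ~u | ~y) & (~u & x | y & ~x & ~u | ~x & ~u & (~u | w) & ~y | ~y)
= (~u & x | ~x & ~u) & (~u & x | ~x & ~u | ~y) & (~u & x | y & ~x & ~u | ~x & ~u & ~y | ~y)   — absorption
= (~u & x | ~x & ~u) & (~u & x | y & ~x & ~u | ~x & ~u & ~y | ~y)   — absorption
= (~u & x | ~x & ~u) & (~u & x | ~x & ~u | ~y)   — distribution
= ~u & x | ~x & ~u   — absorption
= ~u   — distribution

~u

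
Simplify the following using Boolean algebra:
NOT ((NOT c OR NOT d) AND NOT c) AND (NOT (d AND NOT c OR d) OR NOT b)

c AND (NOT d OR NOT b)

NOT ((NOT c OR NOT d) AND NOT c) AND (NOT (d AND NOT c OR d) OR NOT b)
= NOT NOT c AND (NOT (d AND NOT c OR d) OR NOT b)   [absorption]
= c AND (NOT (d AND NOT c OR d) OR NOT b)   [double negation]
= c AND (NOT d OR NOT b)   [absorption]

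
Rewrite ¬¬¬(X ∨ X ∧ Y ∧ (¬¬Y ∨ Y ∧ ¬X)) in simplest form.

¬X

¬¬¬(X ∨ X ∧ Y ∧ (¬¬Y ∨ Y ∧ ¬X))
= ¬(X ∨ X ∧ Y ∧ (¬¬Y ∨ Y ∧ ¬X))
= ¬(X ∨ X ∧ Y ∧ (Y ∨ Y ∧ ¬X))
= ¬(X ∨ X ∧ Y ∧ Y)
= ¬(X ∨ X ∧ Y)
= ¬X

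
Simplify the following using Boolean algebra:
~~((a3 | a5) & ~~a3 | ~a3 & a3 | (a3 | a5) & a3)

~~((a3 | a5) & ~~a3 | ~a3 & a3 | (a3 | a5) & a3)
= ~~((a3 | a5) & ~~a3 | (a3 | a5) & a3)
= ~~((a3 | a5) & a3 | (a3 | a5) & a3)
= ~~((a3 | a5) & a3)
= ~~a3
= a3

a3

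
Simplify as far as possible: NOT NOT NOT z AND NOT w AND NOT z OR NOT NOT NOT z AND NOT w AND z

NOT z AND NOT w

NOT NOT NOT z AND NOT w AND NOT z OR NOT NOT NOT z AND NOT w AND z
= NOT NOT NOT z AND NOT w
= NOT z AND NOT w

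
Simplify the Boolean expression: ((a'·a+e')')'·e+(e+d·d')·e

((a'·a+e')')'·e+(e+d·d')·e
= (a'·a+e')·e+(e+d·d')·e   — double negation
= (a'·a+e')·e+e·e   — complement / identity
= e'·e+e·e   — complement / identity
= e   — distribution

e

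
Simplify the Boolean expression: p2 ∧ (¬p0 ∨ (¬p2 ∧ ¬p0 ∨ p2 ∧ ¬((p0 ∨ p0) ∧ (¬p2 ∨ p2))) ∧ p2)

p2 ∧ (¬p0 ∨ (¬p2 ∧ ¬p0 ∨ p2 ∧ ¬((p0 ∨ p0) ∧ (¬p2 ∨ p2))) ∧ p2)
= p2 ∧ (¬p0 ∨ (¬p2 ∧ ¬p0 ∨ p2 ∧ ¬(p0 ∧ (¬p2 ∨ p2))) ∧ p2)
= p2 ∧ (¬p0 ∨ (¬p2 ∧ ¬p0 ∨ p2 ∧ ¬p0) ∧ p2)
= p2 ∧ (¬p0 ∨ ¬p0 ∧ p2)
= p2 ∧ ¬p0

p2 ∧ ¬p0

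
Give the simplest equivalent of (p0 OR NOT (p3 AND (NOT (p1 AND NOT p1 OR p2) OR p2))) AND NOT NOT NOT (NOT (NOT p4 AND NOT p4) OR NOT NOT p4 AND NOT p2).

(p0 OR NOT (p3 AND (NOT (p1 AND NOT p1 OR p2) OR p2))) AND NOT NOT NOT (NOT (NOT p4 AND NOT p4) OR NOT NOT p4 AND NOT p2)
= (p0 OR NOT (p3 AND (NOT (p1 AND NOT p1 OR p2) OR p2))) AND NOT NOT NOT (NOT NOT p4 OR NOT NOT p4 AND NOT p2)   (idempotence)
= (p0 OR NOT (p3 AND (NOT p2 OR p2))) AND NOT NOT NOT (NOT NOT p4 OR NOT NOT p4 AND NOT p2)   (complement / identity)
= (p0 OR NOT (p3 AND (NOT p2 OR p2))) AND NOT NOT NOT NOT NOT p4   (absorption)
= (p0 OR NOT (p3 AND (NOT p2 OR p2))) AND NOT NOT NOT p4   (double negation)
= (p0 OR NOT p3) AND NOT NOT NOT p4   (complement / identity)
= (p0 OR NOT p3) AND NOT p4   (double negation)

(p0 OR NOT p3) AND NOT p4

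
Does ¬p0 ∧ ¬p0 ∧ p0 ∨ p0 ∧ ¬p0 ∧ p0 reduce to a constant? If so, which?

¬p0 ∧ ¬p0 ∧ p0 ∨ p0 ∧ ¬p0 ∧ p0
= ¬p0 ∧ p0
= False

yes, False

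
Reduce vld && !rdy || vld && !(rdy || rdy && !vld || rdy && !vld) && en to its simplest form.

vld && !rdy

vld && !rdy || vld && !(rdy || rdy && !vld || rdy && !vld) && en
= vld && !rdy || vld && !(rdy || rdy && !vld) && en   — absorption
= vld && !rdy || vld && !rdy && en   — absorption
= vld && !rdy   — absorption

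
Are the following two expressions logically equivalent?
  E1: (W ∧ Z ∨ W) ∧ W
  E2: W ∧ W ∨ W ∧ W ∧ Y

E1: (W ∧ Z ∨ W) ∧ W
    = W ∧ W   — absorption
    = W   — idempotence
E2: W ∧ W ∨ W ∧ W ∧ Y
    = W ∧ W   — absorption
    = W   — idempotence
Both reduce to W, so they are equivalent.

Yes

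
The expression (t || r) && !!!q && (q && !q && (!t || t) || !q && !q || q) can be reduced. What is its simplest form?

(t || r) && !q

(t || r) && !!!q && (q && !q && (!t || t) || !q && !q || q)
= (t || r) && !!!q && (q && !q || !q && !q || q)
= (t || r) && !!!q && (!q || q)
= (t || r) && !q && (!q || q)
= (t || r) && !q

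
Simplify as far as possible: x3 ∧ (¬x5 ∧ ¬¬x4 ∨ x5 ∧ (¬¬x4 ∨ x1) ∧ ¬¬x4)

x3 ∧ (¬x5 ∧ ¬¬x4 ∨ x5 ∧ (¬¬x4 ∨ x1) ∧ ¬¬x4)
= x3 ∧ (¬x5 ∧ ¬¬x4 ∨ x5 ∧ ¬¬x4)   [absorption]
= x3 ∧ ¬¬x4   [distribution]
= x3 ∧ x4   [double negation]

x3 ∧ x4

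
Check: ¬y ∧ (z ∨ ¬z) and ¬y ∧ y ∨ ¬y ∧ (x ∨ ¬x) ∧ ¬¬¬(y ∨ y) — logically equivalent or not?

Yes

E1: ¬y ∧ (z ∨ ¬z)
    = ¬y   (complement / identity)
E2: ¬y ∧ y ∨ ¬y ∧ (x ∨ ¬x) ∧ ¬¬¬(y ∨ y)
    = ¬y ∧ y ∨ ¬y ∧ (x ∨ ¬x) ∧ ¬¬¬y   (idempotence)
    = ¬y ∧ y ∨ ¬y ∧ ¬¬¬y   (complement / identity)
    = ¬y ∧ y ∨ ¬y ∧ ¬y   (double negation)
    = ¬y   (distribution)
Both reduce to ¬y, so they are equivalent.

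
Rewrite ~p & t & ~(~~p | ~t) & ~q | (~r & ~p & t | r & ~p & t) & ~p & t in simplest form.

~p & t & ~(~~p | ~t) & ~q | (~r & ~p & t | r & ~p & t) & ~p & t
= ~p & t & ~(~~p | ~t) & ~q | ~p & t & ~p & t
= ~p & t & ~p & t & ~q | ~p & t & ~p & t
= ~p & t & ~p & t
= ~p & t

~p & t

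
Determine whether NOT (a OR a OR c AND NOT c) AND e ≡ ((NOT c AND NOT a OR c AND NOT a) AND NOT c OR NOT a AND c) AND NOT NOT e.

Yes

E1: NOT (a OR a OR c AND NOT c) AND e
    = NOT (a OR a) AND e   (complement / identity)
    = NOT a AND e   (idempotence)
E2: ((NOT c AND NOT a OR c AND NOT a) AND NOT c OR NOT a AND c) AND NOT NOT e
    = ((NOT c AND NOT a OR c AND NOT a) AND NOT c OR NOT a AND c) AND e   (double negation)
    = (NOT a AND NOT c OR NOT a AND c) AND e   (distribution)
    = NOT a AND e   (distribution)
Both reduce to NOT a AND e, so they are equivalent.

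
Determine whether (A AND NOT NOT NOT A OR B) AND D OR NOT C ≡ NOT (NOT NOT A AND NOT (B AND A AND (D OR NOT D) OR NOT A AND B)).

E1: (A AND NOT NOT NOT A OR B) AND D OR NOT C
    = (A AND NOT A OR B) AND D OR NOT C   — double negation
    = B AND D OR NOT C   — complement / identity
E2: NOT (NOT NOT A AND NOT (B AND A AND (D OR NOT D) OR NOT A AND B))
    = NOT (NOT NOT A AND NOT (B AND A OR NOT A AND B))   — complement / identity
    = NOT A OR B AND A OR NOT A AND B   — De Morgan
    = NOT A OR B   — distribution
These differ: at A=0, B=0, C=1, D=0, E1 = 0 but E2 = 1.

No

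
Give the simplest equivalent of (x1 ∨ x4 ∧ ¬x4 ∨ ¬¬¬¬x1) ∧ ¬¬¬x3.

x1 ∧ ¬x3

(x1 ∨ x4 ∧ ¬x4 ∨ ¬¬¬¬x1) ∧ ¬¬¬x3
= (x1 ∨ x4 ∧ ¬x4 ∨ ¬¬¬¬x1) ∧ ¬x3   [double negation]
= (x1 ∨ x4 ∧ ¬x4 ∨ ¬¬x1) ∧ ¬x3   [double negation]
= (x1 ∨ ¬¬x1) ∧ ¬x3   [complement / identity]
= (x1 ∨ x1) ∧ ¬x3   [double negation]
= x1 ∧ ¬x3   [idempotence]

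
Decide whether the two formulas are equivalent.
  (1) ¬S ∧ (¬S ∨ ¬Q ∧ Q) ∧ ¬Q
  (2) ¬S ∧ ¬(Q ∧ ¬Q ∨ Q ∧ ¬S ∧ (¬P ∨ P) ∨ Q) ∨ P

E1: ¬S ∧ (¬S ∨ ¬Q ∧ Q) ∧ ¬Q
    = ¬S ∧ ¬S ∧ ¬Q   [complement / identity]
    = ¬S ∧ ¬Q   [idempotence]
E2: ¬S ∧ ¬(Q ∧ ¬Q ∨ Q ∧ ¬S ∧ (¬P ∨ P) ∨ Q) ∨ P
    = ¬S ∧ ¬(Q ∧ ¬Q ∨ Q ∧ ¬S ∨ Q) ∨ P   [complement / identity]
    = ¬S ∧ ¬(Q ∧ ¬S ∨ Q) ∨ P   [complement / identity]
    = ¬S ∧ ¬Q ∨ P   [absorption]
These differ: at P=1, Q=0, S=1, E1 = 0 but E2 = 1.

No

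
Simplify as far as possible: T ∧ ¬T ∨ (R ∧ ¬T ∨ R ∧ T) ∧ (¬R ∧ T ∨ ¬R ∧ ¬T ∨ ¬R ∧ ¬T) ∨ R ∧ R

R

T ∧ ¬T ∨ (R ∧ ¬T ∨ R ∧ T) ∧ (¬R ∧ T ∨ ¬R ∧ ¬T ∨ ¬R ∧ ¬T) ∨ R ∧ R
= T ∧ ¬T ∨ (R ∧ ¬T ∨ R ∧ T) ∧ (¬R ∧ T ∨ ¬R ∧ ¬T) ∨ R ∧ R   [idempotence]
= T ∧ ¬T ∨ R ∧ (¬R ∧ T ∨ ¬R ∧ ¬T) ∨ R ∧ R   [distribution]
= R ∧ (¬R ∧ T ∨ ¬R ∧ ¬T) ∨ R ∧ R   [complement / identity]
= R ∧ ¬R ∨ R ∧ R   [distribution]
= R   [distribution]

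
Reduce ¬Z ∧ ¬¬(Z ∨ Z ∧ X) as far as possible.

¬Z ∧ ¬¬(Z ∨ Z ∧ X)
= ¬Z ∧ ¬¬Z   — absorption
= ¬Z ∧ Z   — double negation
= False   — complement

False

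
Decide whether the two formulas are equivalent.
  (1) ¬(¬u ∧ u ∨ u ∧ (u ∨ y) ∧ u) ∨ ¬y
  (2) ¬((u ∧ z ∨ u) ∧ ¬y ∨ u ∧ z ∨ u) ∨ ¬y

E1: ¬(¬u ∧ u ∨ u ∧ (u ∨ y) ∧ u) ∨ ¬y
    = ¬(¬u ∧ u ∨ u ∧ u) ∨ ¬y   — absorption
    = ¬u ∨ ¬y   — distribution
E2: ¬((u ∧ z ∨ u) ∧ ¬y ∨ u ∧ z ∨ u) ∨ ¬y
    = ¬(u ∧ z ∨ u) ∨ ¬y   — absorption
    = ¬u ∨ ¬y   — absorption
Both reduce to ¬u ∨ ¬y, so they are equivalent.

Yes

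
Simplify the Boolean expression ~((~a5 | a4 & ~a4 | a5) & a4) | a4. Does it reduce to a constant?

1

~((~a5 | a4 & ~a4 | a5) & a4) | a4
= ~((~a5 | a5) & a4) | a4
= ~a4 | a4
= 1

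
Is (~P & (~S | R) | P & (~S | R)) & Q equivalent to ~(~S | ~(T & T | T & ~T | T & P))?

E1: (~P & (~S | R) | P & (~S | R)) & Q
    = (~S | R) & Q   [distribution]
E2: ~(~S | ~(T & T | T & ~T | T & P))
    = ~(~S | ~(T | T & P))   [distribution]
    = S & (T | T & P)   [De Morgan]
    = S & T   [absorption]
These differ: at P=1, Q=1, R=1, S=0, T=1, E1 = 1 but E2 = 0.

No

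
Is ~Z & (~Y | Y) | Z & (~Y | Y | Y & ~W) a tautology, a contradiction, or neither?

tautology

~Z & (~Y | Y) | Z & (~Y | Y | Y & ~W)
= ~Z & (~Y | Y) | Z & (~Y | Y)   — absorption
= ~Y | Y   — distribution
= 1   — complement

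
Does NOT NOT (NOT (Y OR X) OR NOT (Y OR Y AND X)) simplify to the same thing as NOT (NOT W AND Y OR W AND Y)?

E1: NOT NOT (NOT (Y OR X) OR NOT (Y OR Y AND X))
    = NOT NOT (NOT (Y OR X) OR NOT Y)   — absorption
    = NOT ((Y OR X) AND Y)   — De Morgan
    = NOT Y   — absorption
E2: NOT (NOT W AND Y OR W AND Y)
    = NOT Y   — distribution
Both reduce to NOT Y, so they are equivalent.

Yes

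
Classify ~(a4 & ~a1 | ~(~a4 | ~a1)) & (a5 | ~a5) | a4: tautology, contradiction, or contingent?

tautology

~(a4 & ~a1 | ~(~a4 | ~a1)) & (a5 | ~a5) | a4
= ~(a4 & ~a1 | ~(~a4 | ~a1)) | a4   [complement / identity]
= ~(a4 & ~a1 | a4 & a1) | a4   [De Morgan]
= ~a4 | a4   [distribution]
= 1   [complement]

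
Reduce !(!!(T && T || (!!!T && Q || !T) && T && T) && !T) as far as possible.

!(!!(T && T || (!!!T && Q || !T) && T && T) && !T)
= !(!!(T && T || (!T && Q || !T) && T && T) && !T)   [double negation]
= !(!!(T && T || !T && T && T) && !T)   [absorption]
= !(T && T || !T && T && T) || T   [De Morgan]
= !(T && T || !T && T) || T   [idempotence]
= !T || T   [distribution]
= true   [complement]

true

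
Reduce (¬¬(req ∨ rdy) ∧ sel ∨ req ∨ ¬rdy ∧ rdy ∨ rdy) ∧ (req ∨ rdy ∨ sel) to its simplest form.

(¬¬(req ∨ rdy) ∧ sel ∨ req ∨ ¬rdy ∧ rdy ∨ rdy) ∧ (req ∨ rdy ∨ sel)
= ((req ∨ rdy) ∧ sel ∨ req ∨ ¬rdy ∧ rdy ∨ rdy) ∧ (req ∨ rdy ∨ sel)   (double negation)
= ((req ∨ rdy) ∧ sel ∨ req ∨ rdy) ∧ (req ∨ rdy ∨ sel)   (complement / identity)
= (req ∨ rdy) ∧ (req ∨ rdy ∨ sel)   (absorption)
= req ∨ rdy   (absorption)

req ∨ rdy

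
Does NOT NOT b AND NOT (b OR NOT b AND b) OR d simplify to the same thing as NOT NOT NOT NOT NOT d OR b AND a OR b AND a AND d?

No

E1: NOT NOT b AND NOT (b OR NOT b AND b) OR d
    = b AND NOT (b OR NOT b AND b) OR d   (double negation)
    = b AND NOT b OR d   (complement / identity)
    = d   (complement / identity)
E2: NOT NOT NOT NOT NOT d OR b AND a OR b AND a AND d
    = NOT NOT NOT NOT NOT d OR b AND a   (absorption)
    = NOT NOT NOT d OR b AND a   (double negation)
    = NOT d OR b AND a   (double negation)
These differ: at a=0, b=0, d=0, E1 = 0 but E2 = 1.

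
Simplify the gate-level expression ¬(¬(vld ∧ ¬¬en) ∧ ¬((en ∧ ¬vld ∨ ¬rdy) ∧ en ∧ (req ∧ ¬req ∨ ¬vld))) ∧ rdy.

en ∧ rdy

¬(¬(vld ∧ ¬¬en) ∧ ¬((en ∧ ¬vld ∨ ¬rdy) ∧ en ∧ (req ∧ ¬req ∨ ¬vld))) ∧ rdy
= ¬(¬(vld ∧ ¬¬en) ∧ ¬((en ∧ ¬vld ∨ ¬rdy) ∧ en ∧ ¬vld)) ∧ rdy
= (vld ∧ ¬¬en ∨ (en ∧ ¬vld ∨ ¬rdy) ∧ en ∧ ¬vld) ∧ rdy
= (vld ∧ ¬¬en ∨ en ∧ ¬vld) ∧ rdy
= (vld ∧ en ∨ en ∧ ¬vld) ∧ rdy
= en ∧ rdy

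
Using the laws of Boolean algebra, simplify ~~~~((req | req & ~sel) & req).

~~~~((req | req & ~sel) & req)
= ~~~~(req & req)
= ~~(req & req)
= ~~req
= req

req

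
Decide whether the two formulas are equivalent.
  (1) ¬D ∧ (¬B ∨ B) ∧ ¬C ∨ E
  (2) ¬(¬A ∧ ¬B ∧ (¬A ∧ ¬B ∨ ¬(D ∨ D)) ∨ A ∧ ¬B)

No

E1: ¬D ∧ (¬B ∨ B) ∧ ¬C ∨ E
    = ¬D ∧ ¬C ∨ E   — complement / identity
E2: ¬(¬A ∧ ¬B ∧ (¬A ∧ ¬B ∨ ¬(D ∨ D)) ∨ A ∧ ¬B)
    = ¬(¬A ∧ ¬B ∧ (¬A ∧ ¬B ∨ ¬D) ∨ A ∧ ¬B)   — idempotence
    = ¬(¬A ∧ ¬B ∨ A ∧ ¬B)   — absorption
    = ¬¬B   — distribution
    = B   — double negation
These differ: at A=1, B=0, C=1, D=1, E=1, E1 = 1 but E2 = 0.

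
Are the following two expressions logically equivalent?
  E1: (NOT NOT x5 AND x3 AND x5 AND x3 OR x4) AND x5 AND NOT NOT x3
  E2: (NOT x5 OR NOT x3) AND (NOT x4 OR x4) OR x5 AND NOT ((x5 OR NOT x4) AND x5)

No

E1: (NOT NOT x5 AND x3 AND x5 AND x3 OR x4) AND x5 AND NOT NOT x3
    = (x5 AND x3 AND x5 AND x3 OR x4) AND x5 AND NOT NOT x3   — double negation
    = (x5 AND x3 AND x5 AND x3 OR x4) AND x5 AND x3   — double negation
    = (x5 AND x3 OR x4) AND x5 AND x3   — idempotence
    = x5 AND x3   — absorption
E2: (NOT x5 OR NOT x3) AND (NOT x4 OR x4) OR x5 AND NOT ((x5 OR NOT x4) AND x5)
    = (NOT x5 OR NOT x3) AND (NOT x4 OR x4) OR x5 AND NOT x5   — absorption
    = NOT x5 OR NOT x3 OR x5 AND NOT x5   — complement / identity
    = NOT x5 OR NOT x3   — complement / identity
These differ: at x3=0, x4=1, x5=0, E1 = 0 but E2 = 1.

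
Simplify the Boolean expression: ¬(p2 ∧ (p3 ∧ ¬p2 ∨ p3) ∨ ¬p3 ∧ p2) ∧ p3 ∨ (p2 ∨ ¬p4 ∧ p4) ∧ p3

p3

¬(p2 ∧ (p3 ∧ ¬p2 ∨ p3) ∨ ¬p3 ∧ p2) ∧ p3 ∨ (p2 ∨ ¬p4 ∧ p4) ∧ p3
= ¬(p2 ∧ p3 ∨ ¬p3 ∧ p2) ∧ p3 ∨ (p2 ∨ ¬p4 ∧ p4) ∧ p3   — absorption
= ¬(p2 ∧ p3 ∨ ¬p3 ∧ p2) ∧ p3 ∨ p2 ∧ p3   — complement / identity
= ¬p2 ∧ p3 ∨ p2 ∧ p3   — distribution
= p3   — distribution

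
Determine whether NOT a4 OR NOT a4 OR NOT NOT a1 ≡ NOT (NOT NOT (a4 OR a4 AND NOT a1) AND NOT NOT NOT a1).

E1: NOT a4 OR NOT a4 OR NOT NOT a1
    = NOT a4 OR NOT NOT a1   [idempotence]
    = NOT a4 OR a1   [double negation]
E2: NOT (NOT NOT (a4 OR a4 AND NOT a1) AND NOT NOT NOT a1)
    = NOT (NOT NOT a4 AND NOT NOT NOT a1)   [absorption]
    = NOT (NOT NOT a4 AND NOT a1)   [double negation]
    = NOT a4 OR a1   [De Morgan]
Both reduce to NOT a4 OR a1, so they are equivalent.

Yes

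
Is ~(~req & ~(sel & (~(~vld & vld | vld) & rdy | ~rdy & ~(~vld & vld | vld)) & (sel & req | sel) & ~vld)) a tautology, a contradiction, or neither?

neither

~(~req & ~(sel & (~(~vld & vld | vld) & rdy | ~rdy & ~(~vld & vld | vld)) & (sel & req | sel) & ~vld))
= ~(~req & ~(sel & ~(~vld & vld | vld) & (sel & req | sel) & ~vld))
= ~(~req & ~(sel & ~vld & (sel & req | sel) & ~vld))
= ~(~req & ~(sel & ~vld & sel & ~vld))
= ~(~req & ~(sel & ~vld))
= req | sel & ~vld
This depends on req, sel, vld, so it is not a constant.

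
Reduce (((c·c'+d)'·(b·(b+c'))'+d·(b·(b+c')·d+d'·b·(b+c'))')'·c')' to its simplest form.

b'+c

(((c·c'+d)'·(b·(b+c'))'+d·(b·(b+c')·d+d'·b·(b+c'))')'·c')'
= (((c·c'+d)'·(b·(b+c'))'+d·(b·(b+c'))')'·c')'   (distribution)
= ((d'·(b·(b+c'))'+d·(b·(b+c'))')'·c')'   (complement / identity)
= (((b·(b+c'))')'·c')'   (distribution)
= ((b')'·c')'   (absorption)
= b'+c   (De Morgan)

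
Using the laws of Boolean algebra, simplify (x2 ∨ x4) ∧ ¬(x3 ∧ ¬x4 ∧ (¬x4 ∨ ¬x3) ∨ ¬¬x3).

(x2 ∨ x4) ∧ ¬x3

(x2 ∨ x4) ∧ ¬(x3 ∧ ¬x4 ∧ (¬x4 ∨ ¬x3) ∨ ¬¬x3)
= (x2 ∨ x4) ∧ ¬(x3 ∧ ¬x4 ∨ ¬¬x3)   [absorption]
= (x2 ∨ x4) ∧ ¬(x3 ∧ ¬x4 ∨ x3)   [double negation]
= (x2 ∨ x4) ∧ ¬x3   [absorption]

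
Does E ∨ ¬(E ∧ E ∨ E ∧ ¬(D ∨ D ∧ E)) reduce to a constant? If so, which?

E ∨ ¬(E ∧ E ∨ E ∧ ¬(D ∨ D ∧ E))
= E ∨ ¬(E ∧ E ∨ E ∧ ¬D)   — absorption
= E ∨ ¬(E ∧ (E ∨ ¬D))   — distribution
= E ∨ ¬E   — absorption
= True   — complement

yes, True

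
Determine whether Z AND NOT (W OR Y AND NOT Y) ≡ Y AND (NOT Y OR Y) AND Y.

E1: Z AND NOT (W OR Y AND NOT Y)
    = Z AND NOT W
E2: Y AND (NOT Y OR Y) AND Y
    = Y AND Y
    = Y
These differ: at W=0, Y=1, Z=0, E1 = 0 but E2 = 1.

No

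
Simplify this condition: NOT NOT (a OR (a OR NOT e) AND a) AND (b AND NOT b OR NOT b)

a AND NOT b

NOT NOT (a OR (a OR NOT e) AND a) AND (b AND NOT b OR NOT b)
= NOT NOT (a OR (a OR NOT e) AND a) AND NOT b   (complement / identity)
= NOT NOT (a OR a) AND NOT b   (absorption)
= NOT NOT a AND NOT b   (idempotence)
= a AND NOT b   (double negation)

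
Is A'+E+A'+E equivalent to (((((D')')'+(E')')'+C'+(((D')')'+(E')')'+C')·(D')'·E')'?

No

E1: A'+E+A'+E
    = A'+E   [idempotence]
E2: (((((D')')'+(E')')'+C'+(((D')')'+(E')')'+C')·(D')'·E')'
    = (((((D')')'+(E')')'+C')·(D')'·E')'   [idempotence]
    = (((D')'·E'+C')·(D')'·E')'   [De Morgan]
    = ((D')'·E')'   [absorption]
    = D'+E   [De Morgan]
These differ: at A=1, C=0, D=0, E=0, E1 = 0 but E2 = 1.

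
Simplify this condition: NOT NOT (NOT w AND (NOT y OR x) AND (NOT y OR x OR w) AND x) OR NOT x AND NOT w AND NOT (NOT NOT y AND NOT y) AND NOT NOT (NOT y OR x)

NOT w AND (NOT y OR x)

NOT NOT (NOT w AND (NOT y OR x) AND (NOT y OR x OR w) AND x) OR NOT x AND NOT w AND NOT (NOT NOT y AND NOT y) AND NOT NOT (NOT y OR x)
= NOT NOT (NOT w AND (NOT y OR x) AND (NOT y OR x OR w) AND x) OR NOT x AND NOT w AND (NOT y OR y) AND NOT NOT (NOT y OR x)
= NOT NOT (NOT w AND (NOT y OR x) AND (NOT y OR x OR w) AND x) OR NOT x AND NOT w AND NOT NOT (NOT y OR x)
= NOT NOT (NOT w AND (NOT y OR x) AND (NOT y OR x OR w) AND x) OR NOT x AND NOT w AND (NOT y OR x)
= NOT NOT (NOT w AND (NOT y OR x) AND x) OR NOT x AND NOT w AND (NOT y OR x)
= NOT w AND (NOT y OR x) AND x OR NOT x AND NOT w AND (NOT y OR x)
= NOT w AND (NOT y OR x)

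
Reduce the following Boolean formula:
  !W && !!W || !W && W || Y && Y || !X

Y || !X

!W && !!W || !W && W || Y && Y || !X
= !W && W || !W && W || Y && Y || !X   [double negation]
= !W && W || Y && Y || !X   [complement / identity]
= Y && Y || !X   [complement / identity]
= Y || !X   [idempotence]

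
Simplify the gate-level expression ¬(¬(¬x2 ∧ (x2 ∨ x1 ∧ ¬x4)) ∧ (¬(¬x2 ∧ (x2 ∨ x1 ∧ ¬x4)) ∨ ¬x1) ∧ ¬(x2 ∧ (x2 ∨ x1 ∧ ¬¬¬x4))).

x2 ∨ x1 ∧ ¬x4

¬(¬(¬x2 ∧ (x2 ∨ x1 ∧ ¬x4)) ∧ (¬(¬x2 ∧ (x2 ∨ x1 ∧ ¬x4)) ∨ ¬x1) ∧ ¬(x2 ∧ (x2 ∨ x1 ∧ ¬¬¬x4)))
= ¬(¬(¬x2 ∧ (x2 ∨ x1 ∧ ¬x4)) ∧ ¬(x2 ∧ (x2 ∨ x1 ∧ ¬¬¬x4)))
= ¬x2 ∧ (x2 ∨ x1 ∧ ¬x4) ∨ x2 ∧ (x2 ∨ x1 ∧ ¬¬¬x4)
= ¬x2 ∧ (x2 ∨ x1 ∧ ¬x4) ∨ x2 ∧ (x2 ∨ x1 ∧ ¬x4)
= x2 ∨ x1 ∧ ¬x4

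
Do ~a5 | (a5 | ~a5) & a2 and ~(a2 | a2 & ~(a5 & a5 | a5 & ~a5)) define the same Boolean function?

E1: ~a5 | (a5 | ~a5) & a2
    = ~a5 | a2   [complement / identity]
E2: ~(a2 | a2 & ~(a5 & a5 | a5 & ~a5))
    = ~(a2 | a2 & ~a5)   [distribution]
    = ~a2   [absorption]
These differ: at a2=1, a5=1, E1 = 1 but E2 = 0.

No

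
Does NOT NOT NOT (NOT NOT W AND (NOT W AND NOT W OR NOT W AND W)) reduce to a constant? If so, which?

yes, True

NOT NOT NOT (NOT NOT W AND (NOT W AND NOT W OR NOT W AND W))
= NOT (NOT NOT W AND (NOT W AND NOT W OR NOT W AND W))
= NOT (NOT NOT W AND NOT W)
= NOT W OR W
= TRUE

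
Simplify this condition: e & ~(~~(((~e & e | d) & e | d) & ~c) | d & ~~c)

e & ~(~~(((~e & e | d) & e | d) & ~c) | d & ~~c)
= e & ~(~~(((~e & e | d) & e | d) & ~c) | d & c)
= e & ~(~~((d & e | d) & ~c) | d & c)
= e & ~(~~(d & ~c) | d & c)
= e & ~(d & ~c | d & c)
= e & ~d

e & ~d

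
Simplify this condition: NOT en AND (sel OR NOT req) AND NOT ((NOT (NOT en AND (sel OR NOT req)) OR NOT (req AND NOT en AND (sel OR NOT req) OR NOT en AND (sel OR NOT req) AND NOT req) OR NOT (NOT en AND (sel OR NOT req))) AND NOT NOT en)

NOT en AND (sel OR NOT req)

NOT en AND (sel OR NOT req) AND NOT ((NOT (NOT en AND (sel OR NOT req)) OR NOT (req AND NOT en AND (sel OR NOT req) OR NOT en AND (sel OR NOT req) AND NOT req) OR NOT (NOT en AND (sel OR NOT req))) AND NOT NOT en)
= NOT en AND (sel OR NOT req) AND NOT ((NOT (NOT en AND (sel OR NOT req)) OR NOT (NOT en AND (sel OR NOT req)) OR NOT (NOT en AND (sel OR NOT req))) AND NOT NOT en)
= NOT en AND (sel OR NOT req) AND NOT ((NOT (NOT en AND (sel OR NOT req)) OR NOT (NOT en AND (sel OR NOT req))) AND NOT NOT en)
= NOT en AND (sel OR NOT req) AND NOT (NOT (NOT en AND (sel OR NOT req)) AND NOT NOT en)
= NOT en AND (sel OR NOT req) AND (NOT en AND (sel OR NOT req) OR NOT en)
= NOT en AND (sel OR NOT req)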